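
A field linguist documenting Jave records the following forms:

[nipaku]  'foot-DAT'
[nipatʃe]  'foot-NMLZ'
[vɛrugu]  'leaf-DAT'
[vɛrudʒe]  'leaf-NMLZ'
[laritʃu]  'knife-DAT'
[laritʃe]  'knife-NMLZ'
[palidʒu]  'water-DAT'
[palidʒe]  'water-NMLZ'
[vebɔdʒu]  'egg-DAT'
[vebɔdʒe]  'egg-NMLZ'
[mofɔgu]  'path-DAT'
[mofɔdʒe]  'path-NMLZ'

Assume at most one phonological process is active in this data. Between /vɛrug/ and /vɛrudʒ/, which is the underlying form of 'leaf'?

/vɛrug/

The root 'leaf' surfaces as [vɛrugu] and [vɛrudʒe], with a stem-final [g] ~ [dʒ] alternation.
But 'water' keeps [dʒ] in both environments ([palidʒu], [palidʒe]), so there is no rule changing /dʒ/ to [g] before the DAT suffix.
So /g/ is underlying, and a rule of palatalization before a front vowel — /k/ and /g/ become palato-alveolar [tʃ] and [dʒ] before a front vowel — gives [dʒ].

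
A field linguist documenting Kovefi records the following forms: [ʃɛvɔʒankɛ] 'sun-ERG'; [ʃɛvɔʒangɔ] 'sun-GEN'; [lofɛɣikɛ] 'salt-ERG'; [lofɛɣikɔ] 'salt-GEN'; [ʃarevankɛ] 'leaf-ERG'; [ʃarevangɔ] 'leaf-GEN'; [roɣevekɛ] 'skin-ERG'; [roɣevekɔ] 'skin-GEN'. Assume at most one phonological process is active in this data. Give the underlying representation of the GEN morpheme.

The GEN morpheme has two allomorphs, [-gɔ] and [-kɔ].
The ERG suffix, which begins with [k], is invariant after every stem; so [k] is not altered by any rule here.
The GEN suffix is therefore /-gɔ/ underlyingly, with post-vocalic devoicing: voiced stops become voiceless after a vowel.

/-gɔ/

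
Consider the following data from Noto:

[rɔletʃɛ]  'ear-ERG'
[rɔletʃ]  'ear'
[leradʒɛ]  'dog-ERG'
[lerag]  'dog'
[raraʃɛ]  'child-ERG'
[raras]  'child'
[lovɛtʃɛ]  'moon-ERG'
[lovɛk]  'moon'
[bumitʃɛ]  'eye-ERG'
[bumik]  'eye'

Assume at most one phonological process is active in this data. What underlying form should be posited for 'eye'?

The stem for 'eye' ends in [tʃ] in [bumitʃɛ] but [k] in [bumik].
But 'ear' keeps [tʃ] in both environments ([rɔletʃɛ], [rɔletʃ]), so there is no rule changing /tʃ/ to [k] in isolation.
The underlying segment must be /k/; /k/, /g/ and /s/ become palato-alveolar [tʃ], [dʒ] and [ʃ] before a front vowel, yielding [tʃ] there.

/bumik/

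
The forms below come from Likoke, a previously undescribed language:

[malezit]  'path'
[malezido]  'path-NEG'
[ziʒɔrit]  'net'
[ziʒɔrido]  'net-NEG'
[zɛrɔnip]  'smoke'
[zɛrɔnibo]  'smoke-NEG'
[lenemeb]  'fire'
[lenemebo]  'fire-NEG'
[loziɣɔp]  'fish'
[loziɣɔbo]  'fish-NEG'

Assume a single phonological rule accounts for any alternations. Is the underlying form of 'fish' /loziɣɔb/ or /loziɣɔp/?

'fish' shows [p] ~ [b] at the end of the stem ([loziɣɔp] vs [loziɣɔbo]).
Compare 'fire', with invariant [b] in [lenemeb] and [lenemebo]: an analysis with underlying /b/ and a rule producing [p] in isolation would wrongly predict alternation here too.
The underlying segment must be /p/; voiceless stops become voiced between vowels, yielding [b] there.

/loziɣɔp/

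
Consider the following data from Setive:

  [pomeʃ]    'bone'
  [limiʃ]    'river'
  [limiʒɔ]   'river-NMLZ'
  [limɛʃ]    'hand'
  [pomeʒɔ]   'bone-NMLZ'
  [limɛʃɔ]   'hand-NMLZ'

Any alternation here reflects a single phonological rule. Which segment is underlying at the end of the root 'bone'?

The stem for 'bone' ends in [ʒ] in [pomeʒɔ] but [ʃ] in [pomeʃ].
If /ʃ/ were underlying and a rule turned it into [ʒ] before the NMLZ suffix, 'hand' would also alternate; but it has [ʃ] in both [limɛʃɔ] and [limɛʃ].
The underlying segment must be /ʒ/; voiced obstruents become voiceless word-finally, yielding [ʃ] there.

/ʒ/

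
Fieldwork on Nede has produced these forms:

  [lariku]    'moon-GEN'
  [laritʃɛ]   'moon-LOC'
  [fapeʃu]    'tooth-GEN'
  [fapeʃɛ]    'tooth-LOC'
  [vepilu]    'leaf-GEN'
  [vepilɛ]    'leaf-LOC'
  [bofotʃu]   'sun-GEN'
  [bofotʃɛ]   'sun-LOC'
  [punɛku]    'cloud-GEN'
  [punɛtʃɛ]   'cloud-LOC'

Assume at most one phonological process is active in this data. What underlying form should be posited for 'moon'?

/larik/

The root 'moon' surfaces as [lariku] and [laritʃɛ], with a stem-final [k] ~ [tʃ] alternation.
The stem 'sun' ([bofotʃu], [bofotʃɛ]) shows [tʃ] unchanged in both environments, so [tʃ] cannot be basic with [k] derived before the GEN suffix.
Therefore /k/ is basic and [tʃ] is derived by palatalization before a front vowel (/k/ becomes palato-alveolar [tʃ] before a front vowel).
The underlying form of 'moon' is therefore /larik/.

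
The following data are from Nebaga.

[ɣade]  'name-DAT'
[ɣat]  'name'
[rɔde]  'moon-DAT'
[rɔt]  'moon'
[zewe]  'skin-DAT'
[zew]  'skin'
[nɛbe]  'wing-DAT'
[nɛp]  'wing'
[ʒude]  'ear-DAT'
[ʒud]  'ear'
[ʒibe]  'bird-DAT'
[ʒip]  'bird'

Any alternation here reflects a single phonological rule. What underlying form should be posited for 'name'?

In [ɣade] and [ɣat] the final segment of 'name' alternates: [d] ~ [t].
But 'ear' keeps [d] in both environments ([ʒude], [ʒud]), so there is no rule changing /d/ to [t] in isolation.
The alternation reflects intervocalic voicing: voiceless stops become voiced between vowels. /t/ is underlying.
The underlying form of 'name' is therefore /ɣat/.

/ɣat/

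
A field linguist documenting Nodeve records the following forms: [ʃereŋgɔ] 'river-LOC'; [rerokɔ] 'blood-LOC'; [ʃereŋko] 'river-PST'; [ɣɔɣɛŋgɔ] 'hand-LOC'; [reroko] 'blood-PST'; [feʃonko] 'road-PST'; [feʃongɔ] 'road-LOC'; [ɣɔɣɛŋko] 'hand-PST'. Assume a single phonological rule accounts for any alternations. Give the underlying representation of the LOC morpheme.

The LOC suffix surfaces as [-gɔ] and [-kɔ], depending on the final segment of the stem.
The PST suffix, which begins with [k], is invariant after every stem; so [k] is not altered by any rule here.
The LOC suffix is therefore /-gɔ/ underlyingly, with post-vocalic devoicing: voiced stops become voiceless after a vowel.

/-gɔ/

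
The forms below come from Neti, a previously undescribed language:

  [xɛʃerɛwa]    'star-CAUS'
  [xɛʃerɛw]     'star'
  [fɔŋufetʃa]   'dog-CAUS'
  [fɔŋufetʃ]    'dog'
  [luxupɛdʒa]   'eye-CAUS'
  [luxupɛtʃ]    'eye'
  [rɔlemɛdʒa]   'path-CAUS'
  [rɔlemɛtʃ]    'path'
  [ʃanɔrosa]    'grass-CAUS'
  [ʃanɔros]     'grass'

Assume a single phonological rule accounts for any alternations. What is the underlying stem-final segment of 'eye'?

The stem for 'eye' ends in [dʒ] in [luxupɛdʒa] but [tʃ] in [luxupɛtʃ].
If /tʃ/ were underlying and a rule turned it into [dʒ] before the CAUS suffix, 'dog' would also alternate; but it has [tʃ] in both [fɔŋufetʃa] and [fɔŋufetʃ].
So /dʒ/ is underlying, and a rule of word-final obstruent devoicing — voiced obstruents become voiceless word-finally — gives [tʃ].

/dʒ/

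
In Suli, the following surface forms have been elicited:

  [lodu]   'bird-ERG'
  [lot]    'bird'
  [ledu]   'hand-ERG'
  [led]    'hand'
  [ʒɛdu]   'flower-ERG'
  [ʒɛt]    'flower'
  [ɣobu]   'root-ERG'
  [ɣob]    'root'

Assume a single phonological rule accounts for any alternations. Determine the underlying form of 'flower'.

/ʒɛt/

The root 'flower' surfaces as [ʒɛdu] and [ʒɛt], with a stem-final [d] ~ [t] alternation.
But 'hand' keeps [d] in both environments ([ledu], [led]), so there is no rule changing /d/ to [t] in isolation.
So /t/ is underlying, and a rule of intervocalic voicing — voiceless stops become voiced between vowels — gives [d].
So 'flower' = /ʒɛt/.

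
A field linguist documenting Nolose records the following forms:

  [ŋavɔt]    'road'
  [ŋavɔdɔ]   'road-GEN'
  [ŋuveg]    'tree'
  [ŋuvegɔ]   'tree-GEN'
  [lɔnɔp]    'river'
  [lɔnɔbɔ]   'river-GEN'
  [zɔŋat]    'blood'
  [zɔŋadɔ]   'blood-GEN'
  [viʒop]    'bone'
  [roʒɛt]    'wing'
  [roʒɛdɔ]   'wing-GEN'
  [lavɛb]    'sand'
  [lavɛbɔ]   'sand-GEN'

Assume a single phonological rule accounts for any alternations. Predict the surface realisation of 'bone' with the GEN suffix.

The root 'river' surfaces as [lɔnɔp] and [lɔnɔbɔ], with a stem-final [p] ~ [b] alternation.
If /b/ were underlying and a rule turned it into [p] in isolation, 'sand' would also alternate; but it has [b] in both [lavɛb] and [lavɛbɔ].
Therefore /p/ is basic and [b] is derived by intervocalic voicing (voiceless stops become voiced between vowels).
From [viʒop] the stem 'bone' is /viʒop/; between vowels this yields [viʒobɔ].

[viʒobɔ]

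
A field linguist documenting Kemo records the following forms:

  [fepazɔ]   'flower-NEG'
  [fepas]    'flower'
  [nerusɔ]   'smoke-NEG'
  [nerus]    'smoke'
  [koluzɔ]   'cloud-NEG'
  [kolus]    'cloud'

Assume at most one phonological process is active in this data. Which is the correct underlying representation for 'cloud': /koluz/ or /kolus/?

/koluz/

In [koluzɔ] and [kolus] the final segment of 'cloud' alternates: [z] ~ [s].
If /s/ were underlying and a rule turned it into [z] before the NEG suffix, 'smoke' would also alternate; but it has [s] in both [nerusɔ] and [nerus].
The alternation reflects word-final obstruent devoicing: voiced obstruents become voiceless word-finally. /z/ is underlying.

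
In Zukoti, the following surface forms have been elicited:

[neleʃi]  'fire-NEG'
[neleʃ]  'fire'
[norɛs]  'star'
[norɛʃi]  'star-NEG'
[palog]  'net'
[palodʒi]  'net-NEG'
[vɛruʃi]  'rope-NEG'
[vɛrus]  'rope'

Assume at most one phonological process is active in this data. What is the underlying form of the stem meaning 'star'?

/norɛs/

The stem for 'star' ends in [s] in [norɛs] but [ʃ] in [norɛʃi].
The stem 'fire' ([neleʃ], [neleʃi]) shows [ʃ] unchanged in both environments, so [ʃ] cannot be basic with [s] derived in isolation.
So /s/ is underlying, and a rule of palatalization before a front vowel — /g/ and /s/ become palato-alveolar [dʒ] and [ʃ] before a front vowel — gives [ʃ].
The underlying form of 'star' is therefore /norɛs/.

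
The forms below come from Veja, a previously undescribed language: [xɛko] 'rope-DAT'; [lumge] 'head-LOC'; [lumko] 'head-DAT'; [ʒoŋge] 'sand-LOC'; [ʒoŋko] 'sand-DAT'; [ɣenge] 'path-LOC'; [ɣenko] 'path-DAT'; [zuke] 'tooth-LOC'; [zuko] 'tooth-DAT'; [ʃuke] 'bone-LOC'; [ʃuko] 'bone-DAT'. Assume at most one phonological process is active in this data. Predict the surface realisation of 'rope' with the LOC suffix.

The LOC morpheme has two allomorphs, [-ge] and [-ke].
By contrast the DAT suffix keeps its initial [k] throughout — that segment must be underlying.
So the underlying form is /-ge/, and voiced stops become voiceless after a vowel.
After 'rope', which ends in a vowel, the suffix surfaces as [-ke], giving [xɛke].

[xɛke]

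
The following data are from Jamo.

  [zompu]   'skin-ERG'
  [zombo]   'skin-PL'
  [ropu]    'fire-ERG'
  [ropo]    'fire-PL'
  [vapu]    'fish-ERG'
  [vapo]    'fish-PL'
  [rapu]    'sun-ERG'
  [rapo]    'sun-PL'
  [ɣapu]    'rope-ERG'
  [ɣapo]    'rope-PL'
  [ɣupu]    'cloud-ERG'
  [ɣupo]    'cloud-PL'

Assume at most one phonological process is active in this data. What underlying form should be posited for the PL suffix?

The PL suffix surfaces as [-bo] and [-po], depending on the final segment of the stem.
By contrast the ERG suffix keeps its initial [p] throughout — that segment must be underlying.
The PL suffix is therefore /-bo/ underlyingly, with post-vocalic devoicing: voiced stops become voiceless after a vowel.

/-bo/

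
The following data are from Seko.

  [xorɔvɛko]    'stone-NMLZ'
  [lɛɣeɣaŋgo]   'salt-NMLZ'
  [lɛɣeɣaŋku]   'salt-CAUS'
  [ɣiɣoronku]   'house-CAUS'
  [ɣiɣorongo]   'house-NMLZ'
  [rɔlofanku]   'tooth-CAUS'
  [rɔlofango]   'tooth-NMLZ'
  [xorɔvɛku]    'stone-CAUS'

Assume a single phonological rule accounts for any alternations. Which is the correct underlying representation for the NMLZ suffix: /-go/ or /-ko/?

The NMLZ suffix surfaces as [-go] and [-ko], depending on the final segment of the stem.
The CAUS suffix, which begins with [k], is invariant after every stem; so [k] is not altered by any rule here.
So the underlying form is /-go/, and voiced stops become voiceless after a vowel.

/-go/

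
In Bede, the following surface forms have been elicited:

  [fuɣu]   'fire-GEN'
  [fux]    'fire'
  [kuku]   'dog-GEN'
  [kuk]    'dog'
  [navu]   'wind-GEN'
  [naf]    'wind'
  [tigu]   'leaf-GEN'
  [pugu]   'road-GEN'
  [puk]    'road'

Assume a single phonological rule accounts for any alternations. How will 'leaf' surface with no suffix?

[tik]

The stem for 'road' ends in [g] in [pugu] but [k] in [puk].
Compare 'dog', with invariant [k] in [kuku] and [kuk]: an analysis with underlying /k/ and a rule producing [g] before the GEN suffix would wrongly predict alternation here too.
The underlying segment must be /g/; voiced obstruents become voiceless word-finally, yielding [k] there.
The one attested form of 'leaf', [tigu], shows underlying /tig/. Applying the same rule word-finally gives [tik].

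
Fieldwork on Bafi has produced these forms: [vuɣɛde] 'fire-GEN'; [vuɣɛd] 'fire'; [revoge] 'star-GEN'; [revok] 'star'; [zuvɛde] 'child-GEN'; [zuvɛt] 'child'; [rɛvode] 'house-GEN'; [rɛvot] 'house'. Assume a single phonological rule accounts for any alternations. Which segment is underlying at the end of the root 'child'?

The root 'child' surfaces as [zuvɛde] and [zuvɛt], with a stem-final [d] ~ [t] alternation.
Compare 'fire', with invariant [d] in [vuɣɛde] and [vuɣɛd]: an analysis with underlying /d/ and a rule producing [t] in isolation would wrongly predict alternation here too.
The alternation reflects intervocalic voicing: voiceless stops become voiced between vowels. /t/ is underlying.

/t/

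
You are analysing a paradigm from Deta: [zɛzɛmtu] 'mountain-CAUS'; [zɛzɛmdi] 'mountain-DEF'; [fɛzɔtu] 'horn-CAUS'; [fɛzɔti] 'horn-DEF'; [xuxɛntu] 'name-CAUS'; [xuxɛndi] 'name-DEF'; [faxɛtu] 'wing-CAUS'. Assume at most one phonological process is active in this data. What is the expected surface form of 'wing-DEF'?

[faxɛti]

The DEF morpheme has two allomorphs, [-di] and [-ti].
The CAUS suffix, which begins with [t], is invariant after every stem; so [t] is not altered by any rule here.
So the underlying form is /-di/, and voiced stops become voiceless after a vowel.
After 'wing', which ends in a vowel, the suffix surfaces as [-ti], giving [faxɛti].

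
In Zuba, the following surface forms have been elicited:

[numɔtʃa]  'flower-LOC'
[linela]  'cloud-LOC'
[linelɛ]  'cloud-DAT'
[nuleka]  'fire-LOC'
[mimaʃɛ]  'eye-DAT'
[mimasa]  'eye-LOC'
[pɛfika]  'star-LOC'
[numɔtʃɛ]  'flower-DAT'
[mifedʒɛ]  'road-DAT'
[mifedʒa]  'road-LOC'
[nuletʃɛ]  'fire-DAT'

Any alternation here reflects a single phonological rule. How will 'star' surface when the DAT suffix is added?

[pɛfitʃɛ]

'fire' shows [tʃ] ~ [k] at the end of the stem ([nuletʃɛ] vs [nuleka]).
The stem 'flower' ([numɔtʃɛ], [numɔtʃa]) shows [tʃ] unchanged in both environments, so [tʃ] cannot be basic with [k] derived before the LOC suffix.
The underlying segment must be /k/; /k/ and /s/ become palato-alveolar [tʃ] and [ʃ] before a front vowel, yielding [tʃ] there.
From [pɛfika] the stem 'star' is /pɛfik/; before a front vowel this yields [pɛfitʃɛ].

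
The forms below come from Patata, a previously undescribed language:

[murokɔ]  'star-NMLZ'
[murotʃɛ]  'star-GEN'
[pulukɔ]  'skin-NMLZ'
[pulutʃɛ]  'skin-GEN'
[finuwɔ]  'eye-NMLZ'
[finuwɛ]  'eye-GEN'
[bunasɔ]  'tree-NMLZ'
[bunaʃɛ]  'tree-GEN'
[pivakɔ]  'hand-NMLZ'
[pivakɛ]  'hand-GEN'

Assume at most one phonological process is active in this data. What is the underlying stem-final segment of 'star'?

/tʃ/

The stem for 'star' ends in [k] in [murokɔ] but [tʃ] in [murotʃɛ].
The stem 'hand' ([pivakɔ], [pivakɛ]) shows [k] unchanged in both environments, so [k] cannot be basic with [tʃ] derived before the GEN suffix.
So /tʃ/ is underlying, and a rule of depalatalization — palato-alveolar /tʃ/ and /ʃ/ become [k] and [s] when no front vowel follows — gives [k].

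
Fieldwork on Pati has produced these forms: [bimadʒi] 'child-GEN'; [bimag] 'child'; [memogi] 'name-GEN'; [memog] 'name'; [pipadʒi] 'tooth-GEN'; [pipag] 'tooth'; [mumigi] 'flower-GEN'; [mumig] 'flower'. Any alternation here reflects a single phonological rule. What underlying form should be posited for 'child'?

/bimadʒ/

The stem for 'child' ends in [dʒ] in [bimadʒi] but [g] in [bimag].
The stem 'name' ([memogi], [memog]) shows [g] unchanged in both environments, so [g] cannot be basic with [dʒ] derived before the GEN suffix.
Therefore /dʒ/ is basic and [g] is derived by depalatalization (palato-alveolar /dʒ/ becomes [g] when no front vowel follows).
The underlying form of 'child' is therefore /bimadʒ/.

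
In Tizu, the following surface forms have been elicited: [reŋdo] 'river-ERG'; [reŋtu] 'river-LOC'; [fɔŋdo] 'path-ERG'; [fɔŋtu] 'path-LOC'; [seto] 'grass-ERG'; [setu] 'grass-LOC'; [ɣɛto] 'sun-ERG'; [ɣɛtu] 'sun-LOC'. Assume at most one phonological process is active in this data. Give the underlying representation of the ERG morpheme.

The ERG suffix surfaces as [-do] and [-to], depending on the final segment of the stem.
By contrast the LOC suffix keeps its initial [t] throughout — that segment must be underlying.
So the underlying form is /-do/, and voiced stops become voiceless after a vowel.

/-do/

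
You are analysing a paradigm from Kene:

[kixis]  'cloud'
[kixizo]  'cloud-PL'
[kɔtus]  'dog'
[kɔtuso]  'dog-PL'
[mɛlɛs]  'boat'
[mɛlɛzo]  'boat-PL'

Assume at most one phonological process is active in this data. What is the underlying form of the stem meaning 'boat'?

In [mɛlɛs] and [mɛlɛzo] the final segment of 'boat' alternates: [s] ~ [z].
But 'dog' keeps [s] in both environments ([kɔtus], [kɔtuso]), so there is no rule changing /s/ to [z] before the PL suffix.
The underlying segment must be /z/; voiced obstruents become voiceless word-finally, yielding [s] there.
The underlying form of 'boat' is therefore /mɛlɛz/.

/mɛlɛz/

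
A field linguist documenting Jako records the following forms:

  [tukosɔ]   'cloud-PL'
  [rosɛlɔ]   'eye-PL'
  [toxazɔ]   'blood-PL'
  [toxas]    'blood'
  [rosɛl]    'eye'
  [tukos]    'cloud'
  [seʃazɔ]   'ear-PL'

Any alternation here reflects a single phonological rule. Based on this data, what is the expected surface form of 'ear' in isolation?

[seʃas]

The root 'blood' surfaces as [toxazɔ] and [toxas], with a stem-final [z] ~ [s] alternation.
If /s/ were underlying and a rule turned it into [z] before the PL suffix, 'cloud' would also alternate; but it has [s] in both [tukosɔ] and [tukos].
The underlying segment must be /z/; voiced obstruents become voiceless word-finally, yielding [s] there.
The one attested form of 'ear', [seʃazɔ], shows underlying /seʃaz/. Applying the same rule word-finally gives [seʃas].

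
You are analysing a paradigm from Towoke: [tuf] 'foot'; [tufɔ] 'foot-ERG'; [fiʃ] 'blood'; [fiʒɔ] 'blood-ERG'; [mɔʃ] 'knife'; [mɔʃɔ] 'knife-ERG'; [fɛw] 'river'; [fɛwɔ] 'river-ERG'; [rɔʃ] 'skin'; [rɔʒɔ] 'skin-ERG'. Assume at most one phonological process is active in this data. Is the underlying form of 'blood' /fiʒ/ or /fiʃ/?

/fiʒ/

In [fiʃ] and [fiʒɔ] the final segment of 'blood' alternates: [ʃ] ~ [ʒ].
The stem 'knife' ([mɔʃ], [mɔʃɔ]) shows [ʃ] unchanged in both environments, so [ʃ] cannot be basic with [ʒ] derived before the ERG suffix.
So /ʒ/ is underlying, and a rule of word-final obstruent devoicing — voiced obstruents become voiceless word-finally — gives [ʃ].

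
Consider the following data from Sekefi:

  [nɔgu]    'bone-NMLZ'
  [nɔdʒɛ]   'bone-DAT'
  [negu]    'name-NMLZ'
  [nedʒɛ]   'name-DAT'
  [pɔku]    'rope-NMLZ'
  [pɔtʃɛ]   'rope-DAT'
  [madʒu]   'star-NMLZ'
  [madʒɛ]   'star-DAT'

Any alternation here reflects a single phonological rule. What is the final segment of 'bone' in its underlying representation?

The stem for 'bone' ends in [g] in [nɔgu] but [dʒ] in [nɔdʒɛ].
The stem 'star' ([madʒu], [madʒɛ]) shows [dʒ] unchanged in both environments, so [dʒ] cannot be basic with [g] derived before the NMLZ suffix.
The underlying segment must be /g/; /k/ and /g/ become palato-alveolar [tʃ] and [dʒ] before a front vowel, yielding [dʒ] there.

/g/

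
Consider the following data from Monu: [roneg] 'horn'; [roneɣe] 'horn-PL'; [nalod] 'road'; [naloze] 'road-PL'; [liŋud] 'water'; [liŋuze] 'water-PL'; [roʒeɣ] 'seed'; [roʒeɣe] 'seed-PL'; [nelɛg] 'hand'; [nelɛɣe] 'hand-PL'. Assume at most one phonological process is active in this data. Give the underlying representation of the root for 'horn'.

In [roneg] and [roneɣe] the final segment of 'horn' alternates: [g] ~ [ɣ].
The stem 'seed' ([roʒeɣ], [roʒeɣe]) shows [ɣ] unchanged in both environments, so [ɣ] cannot be basic with [g] derived in isolation.
Therefore /g/ is basic and [ɣ] is derived by intervocalic spirantization (voiced stops become fricatives between vowels).

/roneg/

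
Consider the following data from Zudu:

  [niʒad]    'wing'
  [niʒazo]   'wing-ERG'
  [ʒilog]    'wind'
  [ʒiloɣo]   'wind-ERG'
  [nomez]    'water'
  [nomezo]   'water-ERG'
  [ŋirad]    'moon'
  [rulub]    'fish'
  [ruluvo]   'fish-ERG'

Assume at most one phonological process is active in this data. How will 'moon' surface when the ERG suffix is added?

[ŋirazo]

The stem for 'wing' ends in [d] in [niʒad] but [z] in [niʒazo].
If /z/ were underlying and a rule turned it into [d] in isolation, 'water' would also alternate; but it has [z] in both [nomez] and [nomezo].
The underlying segment must be /d/; voiced stops become fricatives between vowels, yielding [z] there.
The one attested form of 'moon', [ŋirad], shows underlying /ŋirad/. Applying the same rule between vowels gives [ŋirazo].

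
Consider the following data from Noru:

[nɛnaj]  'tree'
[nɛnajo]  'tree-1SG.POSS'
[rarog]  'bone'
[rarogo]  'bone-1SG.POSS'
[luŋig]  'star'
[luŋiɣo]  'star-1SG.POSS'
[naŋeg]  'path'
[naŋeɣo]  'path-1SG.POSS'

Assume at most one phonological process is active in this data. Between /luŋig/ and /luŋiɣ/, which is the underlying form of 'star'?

/luŋiɣ/

The stem for 'star' ends in [g] in [luŋig] but [ɣ] in [luŋiɣo].
Compare 'bone', with invariant [g] in [rarog] and [rarogo]: an analysis with underlying /g/ and a rule producing [ɣ] before the 1SG.POSS suffix would wrongly predict alternation here too.
The alternation reflects word-final hardening: voiced fricatives become stops word-finally. /ɣ/ is underlying.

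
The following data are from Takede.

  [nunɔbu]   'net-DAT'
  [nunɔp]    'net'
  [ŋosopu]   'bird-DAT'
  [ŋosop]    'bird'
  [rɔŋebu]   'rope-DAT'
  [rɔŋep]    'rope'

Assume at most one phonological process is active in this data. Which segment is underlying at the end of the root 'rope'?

'rope' shows [b] ~ [p] at the end of the stem ([rɔŋebu] vs [rɔŋep]).
The stem 'bird' ([ŋosopu], [ŋosop]) shows [p] unchanged in both environments, so [p] cannot be basic with [b] derived before the DAT suffix.
The underlying segment must be /b/; voiced obstruents become voiceless word-finally, yielding [p] there.

/b/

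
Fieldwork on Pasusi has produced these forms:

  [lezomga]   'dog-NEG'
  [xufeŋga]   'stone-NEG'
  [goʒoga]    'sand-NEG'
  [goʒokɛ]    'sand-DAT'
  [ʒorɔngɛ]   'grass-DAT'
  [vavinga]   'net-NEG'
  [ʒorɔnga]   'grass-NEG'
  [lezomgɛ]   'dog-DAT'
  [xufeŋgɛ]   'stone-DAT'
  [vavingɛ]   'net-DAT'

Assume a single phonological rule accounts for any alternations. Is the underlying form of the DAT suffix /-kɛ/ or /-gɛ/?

/-kɛ/

The DAT suffix surfaces as [-gɛ] and [-kɛ], depending on the final segment of the stem.
By contrast the NEG suffix keeps its initial [g] throughout — that segment must be underlying.
So the underlying form is /-kɛ/, and voiceless stops become voiced after a nasal.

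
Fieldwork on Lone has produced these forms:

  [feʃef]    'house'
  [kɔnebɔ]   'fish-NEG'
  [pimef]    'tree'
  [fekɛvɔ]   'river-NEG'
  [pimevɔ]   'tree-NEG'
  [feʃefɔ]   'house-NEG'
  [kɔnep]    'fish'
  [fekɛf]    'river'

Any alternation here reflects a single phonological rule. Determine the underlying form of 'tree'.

/pimev/

The root 'tree' surfaces as [pimef] and [pimevɔ], with a stem-final [f] ~ [v] alternation.
But 'house' keeps [f] in both environments ([feʃef], [feʃefɔ]), so there is no rule changing /f/ to [v] before the NEG suffix.
So /v/ is underlying, and a rule of word-final obstruent devoicing — voiced obstruents become voiceless word-finally — gives [f].
The underlying form of 'tree' is therefore /pimev/.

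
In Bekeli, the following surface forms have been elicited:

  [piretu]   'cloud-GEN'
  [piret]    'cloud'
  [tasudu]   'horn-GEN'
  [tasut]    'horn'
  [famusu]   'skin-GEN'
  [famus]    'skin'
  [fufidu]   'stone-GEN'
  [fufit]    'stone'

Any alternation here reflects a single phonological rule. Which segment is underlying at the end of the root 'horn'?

/d/

In [tasudu] and [tasut] the final segment of 'horn' alternates: [d] ~ [t].
But 'cloud' keeps [t] in both environments ([piretu], [piret]), so there is no rule changing /t/ to [d] before the GEN suffix.
Therefore /d/ is basic and [t] is derived by word-final obstruent devoicing (voiced obstruents become voiceless word-finally).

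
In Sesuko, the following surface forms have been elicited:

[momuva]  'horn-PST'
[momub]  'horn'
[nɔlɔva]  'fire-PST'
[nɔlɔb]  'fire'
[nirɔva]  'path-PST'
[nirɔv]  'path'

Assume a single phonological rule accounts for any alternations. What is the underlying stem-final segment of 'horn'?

The root 'horn' surfaces as [momuva] and [momub], with a stem-final [v] ~ [b] alternation.
Compare 'path', with invariant [v] in [nirɔva] and [nirɔv]: an analysis with underlying /v/ and a rule producing [b] in isolation would wrongly predict alternation here too.
Therefore /b/ is basic and [v] is derived by intervocalic spirantization (voiced stops become fricatives between vowels).

/b/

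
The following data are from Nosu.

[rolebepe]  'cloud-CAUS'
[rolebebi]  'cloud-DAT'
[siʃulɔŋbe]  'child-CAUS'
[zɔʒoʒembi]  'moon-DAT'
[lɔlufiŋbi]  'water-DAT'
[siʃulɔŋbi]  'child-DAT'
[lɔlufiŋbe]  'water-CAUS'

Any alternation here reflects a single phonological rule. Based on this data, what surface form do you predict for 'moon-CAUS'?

The CAUS morpheme has two allomorphs, [-be] and [-pe].
The DAT suffix, which begins with [b], is invariant after every stem; so [b] is not altered by any rule here.
The CAUS suffix is therefore /-pe/ underlyingly, with post-nasal voicing: voiceless stops become voiced after a nasal.
After 'moon', which ends in a nasal, the suffix surfaces as [-be], giving [zɔʒoʒembe].

[zɔʒoʒembe]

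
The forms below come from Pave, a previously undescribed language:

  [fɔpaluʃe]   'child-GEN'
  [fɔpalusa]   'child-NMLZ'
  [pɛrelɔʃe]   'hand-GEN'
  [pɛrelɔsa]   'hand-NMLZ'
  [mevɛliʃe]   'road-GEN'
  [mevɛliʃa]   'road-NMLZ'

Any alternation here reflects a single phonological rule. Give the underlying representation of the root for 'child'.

The stem for 'child' ends in [ʃ] in [fɔpaluʃe] but [s] in [fɔpalusa].
The stem 'road' ([mevɛliʃe], [mevɛliʃa]) shows [ʃ] unchanged in both environments, so [ʃ] cannot be basic with [s] derived before the NMLZ suffix.
Therefore /s/ is basic and [ʃ] is derived by palatalization before a front vowel (/s/ becomes palato-alveolar [ʃ] before a front vowel).

/fɔpalus/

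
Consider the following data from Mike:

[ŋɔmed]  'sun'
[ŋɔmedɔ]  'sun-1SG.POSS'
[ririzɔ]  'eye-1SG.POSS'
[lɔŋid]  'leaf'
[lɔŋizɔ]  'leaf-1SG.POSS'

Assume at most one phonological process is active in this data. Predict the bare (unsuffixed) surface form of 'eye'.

[ririd]

The root 'leaf' surfaces as [lɔŋid] and [lɔŋizɔ], with a stem-final [d] ~ [z] alternation.
The stem 'sun' ([ŋɔmed], [ŋɔmedɔ]) shows [d] unchanged in both environments, so [d] cannot be basic with [z] derived before the 1SG.POSS suffix.
So /z/ is underlying, and a rule of word-final hardening — voiced fricatives become stops word-finally — gives [d].
The one attested form of 'eye', [ririzɔ], shows underlying /ririz/. Applying the same rule word-finally gives [ririd].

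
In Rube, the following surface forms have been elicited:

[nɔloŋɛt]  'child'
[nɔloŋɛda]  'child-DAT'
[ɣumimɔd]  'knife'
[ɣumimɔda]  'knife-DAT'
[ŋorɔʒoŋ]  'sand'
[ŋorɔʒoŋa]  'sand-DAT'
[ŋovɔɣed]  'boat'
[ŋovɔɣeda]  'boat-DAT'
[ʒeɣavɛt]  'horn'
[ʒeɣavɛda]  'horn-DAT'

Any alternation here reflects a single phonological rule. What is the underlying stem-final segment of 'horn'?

The stem for 'horn' ends in [t] in [ʒeɣavɛt] but [d] in [ʒeɣavɛda].
But 'knife' keeps [d] in both environments ([ɣumimɔd], [ɣumimɔda]), so there is no rule changing /d/ to [t] in isolation.
Therefore /t/ is basic and [d] is derived by intervocalic voicing (voiceless stops become voiced between vowels).

/t/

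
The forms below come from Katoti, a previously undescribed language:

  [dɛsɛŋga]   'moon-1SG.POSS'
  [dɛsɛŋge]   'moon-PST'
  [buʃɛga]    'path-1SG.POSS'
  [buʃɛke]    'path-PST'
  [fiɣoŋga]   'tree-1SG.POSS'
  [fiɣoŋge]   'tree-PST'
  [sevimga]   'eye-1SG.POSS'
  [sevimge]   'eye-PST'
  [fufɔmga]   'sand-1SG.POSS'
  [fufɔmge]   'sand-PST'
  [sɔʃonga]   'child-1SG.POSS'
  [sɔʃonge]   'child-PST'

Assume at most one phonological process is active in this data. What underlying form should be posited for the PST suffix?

The PST morpheme has two allomorphs, [-ge] and [-ke].
By contrast the 1SG.POSS suffix keeps its initial [g] throughout — that segment must be underlying.
So the underlying form is /-ke/, and voiceless stops become voiced after a nasal.

/-ke/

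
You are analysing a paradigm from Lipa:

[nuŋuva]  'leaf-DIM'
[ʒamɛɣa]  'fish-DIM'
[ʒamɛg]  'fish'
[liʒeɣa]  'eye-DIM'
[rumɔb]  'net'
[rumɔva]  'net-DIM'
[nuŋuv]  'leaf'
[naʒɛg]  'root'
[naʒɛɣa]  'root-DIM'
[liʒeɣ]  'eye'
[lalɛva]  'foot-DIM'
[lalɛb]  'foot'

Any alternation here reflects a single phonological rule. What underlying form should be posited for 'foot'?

/lalɛb/

'foot' shows [b] ~ [v] at the end of the stem ([lalɛb] vs [lalɛva]).
But 'leaf' keeps [v] in both environments ([nuŋuv], [nuŋuva]), so there is no rule changing /v/ to [b] in isolation.
The alternation reflects intervocalic spirantization: voiced stops become fricatives between vowels. /b/ is underlying.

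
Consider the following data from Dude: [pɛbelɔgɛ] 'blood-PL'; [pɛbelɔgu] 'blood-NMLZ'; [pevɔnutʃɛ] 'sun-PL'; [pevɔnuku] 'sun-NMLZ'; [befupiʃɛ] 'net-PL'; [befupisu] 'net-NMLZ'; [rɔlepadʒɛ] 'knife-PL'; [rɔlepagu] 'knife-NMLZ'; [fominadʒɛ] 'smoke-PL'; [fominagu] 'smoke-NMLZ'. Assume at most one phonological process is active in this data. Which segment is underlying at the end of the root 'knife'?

/dʒ/

The stem for 'knife' ends in [dʒ] in [rɔlepadʒɛ] but [g] in [rɔlepagu].
If /g/ were underlying and a rule turned it into [dʒ] before the PL suffix, 'blood' would also alternate; but it has [g] in both [pɛbelɔgɛ] and [pɛbelɔgu].
So /dʒ/ is underlying, and a rule of depalatalization — palato-alveolar /tʃ/, /dʒ/ and /ʃ/ become [k], [g] and [s] when no front vowel follows — gives [g].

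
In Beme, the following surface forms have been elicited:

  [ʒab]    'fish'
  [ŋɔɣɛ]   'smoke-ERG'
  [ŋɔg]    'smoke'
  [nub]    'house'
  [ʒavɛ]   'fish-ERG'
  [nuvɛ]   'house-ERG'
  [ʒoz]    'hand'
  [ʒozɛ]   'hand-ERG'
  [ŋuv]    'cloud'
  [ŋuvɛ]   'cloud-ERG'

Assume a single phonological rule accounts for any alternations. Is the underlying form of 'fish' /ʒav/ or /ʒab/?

/ʒab/

The root 'fish' surfaces as [ʒavɛ] and [ʒab], with a stem-final [v] ~ [b] alternation.
The stem 'cloud' ([ŋuvɛ], [ŋuv]) shows [v] unchanged in both environments, so [v] cannot be basic with [b] derived in isolation.
Therefore /b/ is basic and [v] is derived by intervocalic spirantization (voiced stops become fricatives between vowels).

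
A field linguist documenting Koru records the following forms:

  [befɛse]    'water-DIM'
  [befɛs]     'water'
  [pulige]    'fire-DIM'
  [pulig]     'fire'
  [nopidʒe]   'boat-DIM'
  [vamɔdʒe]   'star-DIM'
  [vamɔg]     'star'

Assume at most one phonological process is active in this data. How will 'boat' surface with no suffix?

[nopig]

The root 'star' surfaces as [vamɔdʒe] and [vamɔg], with a stem-final [dʒ] ~ [g] alternation.
Compare 'fire', with invariant [g] in [pulige] and [pulig]: an analysis with underlying /g/ and a rule producing [dʒ] before the DIM suffix would wrongly predict alternation here too.
So /dʒ/ is underlying, and a rule of depalatalization — palato-alveolar /dʒ/ becomes [g] when no front vowel follows — gives [g].
The one attested form of 'boat', [nopidʒe], shows underlying /nopidʒ/. Applying the same rule when no front vowel follows gives [nopig].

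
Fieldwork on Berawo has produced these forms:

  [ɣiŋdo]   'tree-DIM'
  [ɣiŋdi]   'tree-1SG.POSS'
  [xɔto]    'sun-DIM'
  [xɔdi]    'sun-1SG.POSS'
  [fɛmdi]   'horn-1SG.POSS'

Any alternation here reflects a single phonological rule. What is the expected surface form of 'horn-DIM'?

[fɛmdo]

The DIM suffix surfaces as [-do] and [-to], depending on the final segment of the stem.
By contrast the 1SG.POSS suffix keeps its initial [d] throughout — that segment must be underlying.
The DIM suffix is therefore /-to/ underlyingly, with post-nasal voicing: voiceless stops become voiced after a nasal.
After 'horn', which ends in a nasal, the suffix surfaces as [-do], giving [fɛmdo].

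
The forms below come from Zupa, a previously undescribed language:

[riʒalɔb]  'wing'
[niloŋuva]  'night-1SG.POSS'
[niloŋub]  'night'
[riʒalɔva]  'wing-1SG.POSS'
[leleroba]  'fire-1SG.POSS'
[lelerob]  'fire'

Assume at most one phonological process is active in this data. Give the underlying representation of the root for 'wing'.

In [riʒalɔb] and [riʒalɔva] the final segment of 'wing' alternates: [b] ~ [v].
If /b/ were underlying and a rule turned it into [v] before the 1SG.POSS suffix, 'fire' would also alternate; but it has [b] in both [lelerob] and [leleroba].
So /v/ is underlying, and a rule of word-final hardening — voiced fricatives become stops word-finally — gives [b].
Hence 'wing' is /riʒalɔv/ underlyingly.

/riʒalɔv/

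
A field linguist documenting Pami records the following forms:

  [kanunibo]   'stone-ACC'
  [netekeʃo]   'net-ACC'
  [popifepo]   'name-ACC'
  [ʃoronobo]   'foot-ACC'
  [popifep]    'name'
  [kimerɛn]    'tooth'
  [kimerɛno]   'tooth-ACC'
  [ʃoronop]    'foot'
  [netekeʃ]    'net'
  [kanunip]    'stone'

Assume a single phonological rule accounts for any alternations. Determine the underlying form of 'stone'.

The root 'stone' surfaces as [kanunibo] and [kanunip], with a stem-final [b] ~ [p] alternation.
The stem 'name' ([popifepo], [popifep]) shows [p] unchanged in both environments, so [p] cannot be basic with [b] derived before the ACC suffix.
So /b/ is underlying, and a rule of word-final obstruent devoicing — voiced obstruents become voiceless word-finally — gives [p].
Hence 'stone' is /kanunib/ underlyingly.

/kanunib/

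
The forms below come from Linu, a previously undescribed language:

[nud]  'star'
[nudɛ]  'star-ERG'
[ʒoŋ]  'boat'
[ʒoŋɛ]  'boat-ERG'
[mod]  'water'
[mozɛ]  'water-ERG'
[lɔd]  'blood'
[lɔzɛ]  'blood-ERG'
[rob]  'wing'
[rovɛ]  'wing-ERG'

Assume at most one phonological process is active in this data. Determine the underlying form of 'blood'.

/lɔz/

The stem for 'blood' ends in [d] in [lɔd] but [z] in [lɔzɛ].
Compare 'star', with invariant [d] in [nud] and [nudɛ]: an analysis with underlying /d/ and a rule producing [z] before the ERG suffix would wrongly predict alternation here too.
The underlying segment must be /z/; voiced fricatives become stops word-finally, yielding [d] there.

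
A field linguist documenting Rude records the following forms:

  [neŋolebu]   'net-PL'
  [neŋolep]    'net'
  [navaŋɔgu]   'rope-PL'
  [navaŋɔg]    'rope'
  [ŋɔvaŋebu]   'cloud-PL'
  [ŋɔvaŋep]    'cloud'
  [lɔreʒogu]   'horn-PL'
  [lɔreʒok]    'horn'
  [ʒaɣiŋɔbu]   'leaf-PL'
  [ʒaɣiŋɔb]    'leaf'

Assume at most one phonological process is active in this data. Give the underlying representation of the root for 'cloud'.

The root 'cloud' surfaces as [ŋɔvaŋebu] and [ŋɔvaŋep], with a stem-final [b] ~ [p] alternation.
The stem 'leaf' ([ʒaɣiŋɔbu], [ʒaɣiŋɔb]) shows [b] unchanged in both environments, so [b] cannot be basic with [p] derived in isolation.
So /p/ is underlying, and a rule of intervocalic voicing — voiceless stops become voiced between vowels — gives [b].
So 'cloud' = /ŋɔvaŋep/.

/ŋɔvaŋep/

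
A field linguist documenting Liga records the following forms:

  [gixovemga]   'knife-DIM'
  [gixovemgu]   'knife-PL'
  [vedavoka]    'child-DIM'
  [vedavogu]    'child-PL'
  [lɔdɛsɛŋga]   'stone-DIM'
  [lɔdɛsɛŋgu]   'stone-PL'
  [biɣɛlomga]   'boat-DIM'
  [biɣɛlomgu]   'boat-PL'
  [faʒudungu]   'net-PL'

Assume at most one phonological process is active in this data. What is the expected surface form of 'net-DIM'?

[faʒudunga]

The DIM morpheme has two allomorphs, [-ga] and [-ka].
The PL suffix, which begins with [g], is invariant after every stem; so [g] is not altered by any rule here.
So the underlying form is /-ka/, and voiceless stops become voiced after a nasal.
After 'net', which ends in a nasal, the suffix surfaces as [-ga], giving [faʒudunga].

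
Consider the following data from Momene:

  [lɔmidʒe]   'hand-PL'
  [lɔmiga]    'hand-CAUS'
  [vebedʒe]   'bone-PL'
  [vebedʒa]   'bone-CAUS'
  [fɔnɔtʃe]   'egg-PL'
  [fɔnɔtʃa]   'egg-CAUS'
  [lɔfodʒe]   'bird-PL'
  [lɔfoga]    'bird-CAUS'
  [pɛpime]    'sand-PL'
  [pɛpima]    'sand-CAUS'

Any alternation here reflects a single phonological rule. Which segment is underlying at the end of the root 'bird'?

/g/

The stem for 'bird' ends in [dʒ] in [lɔfodʒe] but [g] in [lɔfoga].
Compare 'bone', with invariant [dʒ] in [vebedʒe] and [vebedʒa]: an analysis with underlying /dʒ/ and a rule producing [g] before the CAUS suffix would wrongly predict alternation here too.
Therefore /g/ is basic and [dʒ] is derived by palatalization before a front vowel (/g/ becomes palato-alveolar [dʒ] before a front vowel).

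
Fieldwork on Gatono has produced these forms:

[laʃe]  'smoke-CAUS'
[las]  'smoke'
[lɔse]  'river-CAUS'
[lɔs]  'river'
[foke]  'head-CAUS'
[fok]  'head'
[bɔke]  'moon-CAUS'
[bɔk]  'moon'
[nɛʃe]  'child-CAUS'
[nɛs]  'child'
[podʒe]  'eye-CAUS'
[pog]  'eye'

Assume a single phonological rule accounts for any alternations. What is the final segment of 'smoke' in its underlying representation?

The root 'smoke' surfaces as [laʃe] and [las], with a stem-final [ʃ] ~ [s] alternation.
But 'river' keeps [s] in both environments ([lɔse], [lɔs]), so there is no rule changing /s/ to [ʃ] before the CAUS suffix.
So /ʃ/ is underlying, and a rule of depalatalization — palato-alveolar /dʒ/ and /ʃ/ become [g] and [s] when no front vowel follows — gives [s].

/ʃ/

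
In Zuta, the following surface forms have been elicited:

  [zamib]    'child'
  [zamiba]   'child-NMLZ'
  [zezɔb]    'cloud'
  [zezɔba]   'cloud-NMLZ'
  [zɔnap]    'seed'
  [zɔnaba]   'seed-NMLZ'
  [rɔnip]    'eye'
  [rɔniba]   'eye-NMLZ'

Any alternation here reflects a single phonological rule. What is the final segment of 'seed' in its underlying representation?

/p/

The stem for 'seed' ends in [p] in [zɔnap] but [b] in [zɔnaba].
But 'cloud' keeps [b] in both environments ([zezɔb], [zezɔba]), so there is no rule changing /b/ to [p] in isolation.
The underlying segment must be /p/; voiceless stops become voiced between vowels, yielding [b] there.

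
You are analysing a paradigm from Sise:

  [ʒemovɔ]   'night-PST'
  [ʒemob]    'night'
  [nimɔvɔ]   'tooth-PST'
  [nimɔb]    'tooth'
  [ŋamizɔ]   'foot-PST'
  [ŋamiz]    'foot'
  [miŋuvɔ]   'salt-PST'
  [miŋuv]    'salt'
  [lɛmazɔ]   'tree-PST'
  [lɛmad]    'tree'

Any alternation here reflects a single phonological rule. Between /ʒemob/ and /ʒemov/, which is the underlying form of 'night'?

The stem for 'night' ends in [v] in [ʒemovɔ] but [b] in [ʒemob].
Compare 'salt', with invariant [v] in [miŋuvɔ] and [miŋuv]: an analysis with underlying /v/ and a rule producing [b] in isolation would wrongly predict alternation here too.
The underlying segment must be /b/; voiced stops become fricatives between vowels, yielding [v] there.

/ʒemob/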